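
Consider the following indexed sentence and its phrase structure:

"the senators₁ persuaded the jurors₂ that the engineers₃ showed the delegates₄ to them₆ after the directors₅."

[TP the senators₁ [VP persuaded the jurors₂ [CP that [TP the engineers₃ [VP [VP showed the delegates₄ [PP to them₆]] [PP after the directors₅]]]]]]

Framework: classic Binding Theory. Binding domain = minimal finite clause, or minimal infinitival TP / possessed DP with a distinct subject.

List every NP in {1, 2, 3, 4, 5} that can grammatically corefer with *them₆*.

{1, 2, 5}

*them* is a pronoun, so Principle B applies: it must be free in its binding domain.
Binding domain of *them₆*: the embedded TP, whose subject is the engineers₃.
*the senators₁* c-commands the pronoun but from outside its binding domain, and is not c-commanded by it → coindexation permitted.
*the jurors₂* c-commands the pronoun but from outside its binding domain, and is not c-commanded by it → coindexation permitted.
*the engineers₃* c-commands the pronoun within its binding domain → coindexation would violate Principle B.
*the delegates₄* c-commands the pronoun within its binding domain → coindexation would violate Principle B.
*the directors₅* and the pronoun do not c-command one another → neither Principle B nor Principle C is at stake; coindexation permitted.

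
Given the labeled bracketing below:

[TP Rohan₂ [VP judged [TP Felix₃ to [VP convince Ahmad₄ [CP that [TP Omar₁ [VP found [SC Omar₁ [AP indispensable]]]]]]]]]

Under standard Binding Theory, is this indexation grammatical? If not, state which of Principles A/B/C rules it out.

The two coindexed NPs are *Omar₁* (the lower occurrence) and *Omar₁* (the higher occurrence).
*Omar₁* (the lower occurrence) is an R-expression. Principle C requires it to be free everywhere.
*Omar₁* (the higher occurrence) c-commands it and carries the same index.
The R-expression is bound → Principle C violation.

Principle C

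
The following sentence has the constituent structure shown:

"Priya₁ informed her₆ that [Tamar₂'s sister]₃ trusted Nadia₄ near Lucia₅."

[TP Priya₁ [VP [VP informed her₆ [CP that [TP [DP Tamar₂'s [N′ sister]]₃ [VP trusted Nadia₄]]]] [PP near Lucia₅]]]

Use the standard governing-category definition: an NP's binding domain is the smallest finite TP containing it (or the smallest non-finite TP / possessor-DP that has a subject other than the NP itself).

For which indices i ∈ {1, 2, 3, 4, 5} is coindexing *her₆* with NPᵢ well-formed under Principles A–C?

*her* is a pronoun, so Principle B applies: it must be free in its binding domain.
Binding domain of *her₆*: the matrix TP, whose subject is Priya₁.
*Priya₁* c-commands the pronoun within its binding domain → coindexation would violate Principle B.
*Tamar₂*: the pronoun c-commands this R-expression → coindexation would violate Principle C on *Tamar₂*.
*[Tamar₂'s sister]₃*: the pronoun c-commands this R-expression → coindexation would violate Principle C on *[Tamar₂'s sister]₃*.
*Nadia₄*: the pronoun c-commands this R-expression → coindexation would violate Principle C on *Nadia₄*.
*Lucia₅* and the pronoun do not c-command one another → neither Principle B nor Principle C is at stake; coindexation permitted.

{5}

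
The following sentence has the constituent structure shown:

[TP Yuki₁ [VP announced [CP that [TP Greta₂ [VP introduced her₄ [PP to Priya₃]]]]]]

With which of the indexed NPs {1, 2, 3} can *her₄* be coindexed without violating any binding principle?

*her* is a pronoun, so Principle B applies: it must be free in its binding domain.
Binding domain of *her₄*: the embedded TP, whose subject is Greta₂.
*Yuki₁* c-commands the pronoun but from outside its binding domain, and is not c-commanded by it → coindexation permitted.
*Greta₂* c-commands the pronoun within its binding domain → coindexation would violate Principle B.
*Priya₃*: the pronoun c-commands this R-expression → coindexation would violate Principle C on *Priya₃*.

{1}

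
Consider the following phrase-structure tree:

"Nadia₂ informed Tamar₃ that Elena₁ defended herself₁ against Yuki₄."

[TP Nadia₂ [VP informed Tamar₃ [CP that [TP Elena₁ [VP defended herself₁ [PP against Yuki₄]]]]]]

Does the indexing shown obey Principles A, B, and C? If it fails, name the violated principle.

The two coindexed NPs are *Elena₁* and *herself₁*.
*herself₁* is an anaphor; its binding domain is the embedded TP, whose subject is Elena₁. *Elena₁* c-commands it within that domain and shares its index, so Principle A is satisfied.
*Elena₁* is an R-expression; *herself₁* does not c-command it, and no other NP shares its index, so Principle C is satisfied.
All principles are respected.

grammatical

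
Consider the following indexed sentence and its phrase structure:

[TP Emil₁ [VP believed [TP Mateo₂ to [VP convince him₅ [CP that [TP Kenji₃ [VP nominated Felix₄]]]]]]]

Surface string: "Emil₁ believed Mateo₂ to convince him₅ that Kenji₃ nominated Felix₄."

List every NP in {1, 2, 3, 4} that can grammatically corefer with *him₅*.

{1}

*him* is a pronoun, so Principle B applies: it must be free in its binding domain.
Binding domain of *him₅*: the embedded TP, whose subject is Mateo₂.
*Emil₁* c-commands the pronoun but from outside its binding domain, and is not c-commanded by it → coindexation permitted.
*Mateo₂* c-commands the pronoun within its binding domain → coindexation would violate Principle B.
*Kenji₃*: the pronoun c-commands this R-expression → coindexation would violate Principle C on *Kenji₃*.
*Felix₄*: the pronoun c-commands this R-expression → coindexation would violate Principle C on *Felix₄*.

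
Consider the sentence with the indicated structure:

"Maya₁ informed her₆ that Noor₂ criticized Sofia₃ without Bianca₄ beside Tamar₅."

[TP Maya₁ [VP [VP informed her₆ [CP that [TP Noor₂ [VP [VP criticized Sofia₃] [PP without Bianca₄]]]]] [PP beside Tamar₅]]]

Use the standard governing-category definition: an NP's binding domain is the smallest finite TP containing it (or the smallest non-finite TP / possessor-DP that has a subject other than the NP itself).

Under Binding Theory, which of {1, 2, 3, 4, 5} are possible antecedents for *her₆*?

{5}

*her* is a pronoun, so Principle B applies: it must be free in its binding domain.
Binding domain of *her₆*: the matrix TP, whose subject is Maya₁.
*Maya₁* c-commands the pronoun within its binding domain → coindexation would violate Principle B.
*Noor₂*: the pronoun c-commands this R-expression → coindexation would violate Principle C on *Noor₂*.
*Sofia₃*: the pronoun c-commands this R-expression → coindexation would violate Principle C on *Sofia₃*.
*Bianca₄*: the pronoun c-commands this R-expression → coindexation would violate Principle C on *Bianca₄*.
*Tamar₅* and the pronoun do not c-command one another → neither Principle B nor Principle C is at stake; coindexation permitted.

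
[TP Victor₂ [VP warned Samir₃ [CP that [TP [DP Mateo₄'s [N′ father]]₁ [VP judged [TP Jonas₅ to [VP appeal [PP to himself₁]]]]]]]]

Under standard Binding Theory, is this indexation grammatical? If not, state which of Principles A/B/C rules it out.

The two coindexed NPs are *[Mateo₄'s father]₁* and *himself₁*.
*himself₁* is an anaphor. Principle A requires it to be bound within its binding domain — the embedded TP, whose subject is Jonas₅.
Within that domain it is c-commanded by *Jonas₅*, which does not share its index.
*[Mateo₄'s father]₁* does c-command the anaphor, but from outside its binding domain.
The anaphor is unbound in its domain → Principle A violation.

Principle A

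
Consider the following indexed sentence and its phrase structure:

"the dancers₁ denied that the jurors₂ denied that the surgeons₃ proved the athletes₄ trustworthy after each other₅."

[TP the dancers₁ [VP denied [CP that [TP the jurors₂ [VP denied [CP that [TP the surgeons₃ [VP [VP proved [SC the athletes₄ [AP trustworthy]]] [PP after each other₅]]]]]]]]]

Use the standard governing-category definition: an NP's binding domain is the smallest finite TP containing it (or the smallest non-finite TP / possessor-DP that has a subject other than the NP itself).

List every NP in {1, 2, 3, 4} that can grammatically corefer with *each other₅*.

{3}

*each other* is an anaphor, so Principle A applies: it must be bound in its binding domain.
Binding domain of *each other₅*: the embedded TP, whose subject is the surgeons₃.
*the dancers₁* c-commands the anaphor but is outside its binding domain → cannot satisfy Principle A.
*the jurors₂* c-commands the anaphor but is outside its binding domain → cannot satisfy Principle A.
*the surgeons₃* c-commands the anaphor within its binding domain → licit binder.
*the athletes₄* does not c-command the anaphor → cannot bind it.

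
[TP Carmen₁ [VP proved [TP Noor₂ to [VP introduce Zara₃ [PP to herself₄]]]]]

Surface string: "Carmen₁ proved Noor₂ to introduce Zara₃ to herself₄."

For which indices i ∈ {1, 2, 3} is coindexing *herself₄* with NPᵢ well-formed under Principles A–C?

{2, 3}

*herself* is an anaphor, so Principle A applies: it must be bound in its binding domain.
Binding domain of *herself₄*: the embedded TP, whose subject is Noor₂.
*Carmen₁* c-commands the anaphor but is outside its binding domain → cannot satisfy Principle A.
*Noor₂* c-commands the anaphor within its binding domain → licit binder.
*Zara₃* c-commands the anaphor within its binding domain → licit binder.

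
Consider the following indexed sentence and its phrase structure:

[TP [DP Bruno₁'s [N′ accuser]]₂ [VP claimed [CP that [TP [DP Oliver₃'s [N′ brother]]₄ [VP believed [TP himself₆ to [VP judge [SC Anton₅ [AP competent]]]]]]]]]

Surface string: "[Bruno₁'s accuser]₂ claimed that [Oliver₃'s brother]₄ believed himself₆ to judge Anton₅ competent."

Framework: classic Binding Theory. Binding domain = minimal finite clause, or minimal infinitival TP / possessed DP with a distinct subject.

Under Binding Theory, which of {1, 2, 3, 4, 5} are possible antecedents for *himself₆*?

*himself* is an anaphor, so Principle A applies: it must be bound in its binding domain.
Binding domain of *himself₆*: the embedded TP, whose subject is [Oliver₃'s brother]₄.
*Bruno₁* does not c-command the anaphor → cannot bind it.
*[Bruno₁'s accuser]₂* c-commands the anaphor but is outside its binding domain → cannot satisfy Principle A.
*Oliver₃* does not c-command the anaphor → cannot bind it.
*[Oliver₃'s brother]₄* c-commands the anaphor within its binding domain → licit binder.
*Anton₅* does not c-command the anaphor → cannot bind it.

{4}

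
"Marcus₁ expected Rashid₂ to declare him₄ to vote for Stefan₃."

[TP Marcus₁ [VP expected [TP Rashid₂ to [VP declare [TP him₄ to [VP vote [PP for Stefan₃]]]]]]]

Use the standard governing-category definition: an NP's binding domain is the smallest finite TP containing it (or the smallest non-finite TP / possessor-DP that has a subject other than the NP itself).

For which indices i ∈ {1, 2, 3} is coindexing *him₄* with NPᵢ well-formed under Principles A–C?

{1}

*him* is a pronoun, so Principle B applies: it must be free in its binding domain.
Binding domain of *him₄*: the embedded TP, whose subject is Rashid₂.
*Marcus₁* c-commands the pronoun but from outside its binding domain, and is not c-commanded by it → coindexation permitted.
*Rashid₂* c-commands the pronoun within its binding domain → coindexation would violate Principle B.
*Stefan₃*: the pronoun c-commands this R-expression → coindexation would violate Principle C on *Stefan₃*.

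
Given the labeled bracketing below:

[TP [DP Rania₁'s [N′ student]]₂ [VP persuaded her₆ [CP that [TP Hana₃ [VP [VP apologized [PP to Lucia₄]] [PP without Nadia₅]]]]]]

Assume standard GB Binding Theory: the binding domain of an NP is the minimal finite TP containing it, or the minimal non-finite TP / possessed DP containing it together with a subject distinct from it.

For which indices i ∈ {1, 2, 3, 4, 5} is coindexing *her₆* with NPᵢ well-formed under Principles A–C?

{1}

*her* is a pronoun, so Principle B applies: it must be free in its binding domain.
Binding domain of *her₆*: the matrix TP, whose subject is [Rania₁'s student]₂.
*Rania₁* and the pronoun do not c-command one another → neither Principle B nor Principle C is at stake; coindexation permitted.
*[Rania₁'s student]₂* c-commands the pronoun within its binding domain → coindexation would violate Principle B.
*Hana₃*: the pronoun c-commands this R-expression → coindexation would violate Principle C on *Hana₃*.
*Lucia₄*: the pronoun c-commands this R-expression → coindexation would violate Principle C on *Lucia₄*.
*Nadia₅*: the pronoun c-commands this R-expression → coindexation would violate Principle C on *Nadia₅*.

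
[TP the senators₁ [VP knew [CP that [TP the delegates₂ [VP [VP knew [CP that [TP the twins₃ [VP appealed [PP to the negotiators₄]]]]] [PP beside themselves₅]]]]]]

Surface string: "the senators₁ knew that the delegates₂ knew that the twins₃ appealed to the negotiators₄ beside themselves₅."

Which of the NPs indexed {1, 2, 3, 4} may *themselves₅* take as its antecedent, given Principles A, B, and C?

{2}

*themselves* is an anaphor, so Principle A applies: it must be bound in its binding domain.
Binding domain of *themselves₅*: the embedded TP, whose subject is the delegates₂.
*the senators₁* c-commands the anaphor but is outside its binding domain → cannot satisfy Principle A.
*the delegates₂* c-commands the anaphor within its binding domain → licit binder.
*the twins₃* does not c-command the anaphor → cannot bind it.
*the negotiators₄* does not c-command the anaphor → cannot bind it.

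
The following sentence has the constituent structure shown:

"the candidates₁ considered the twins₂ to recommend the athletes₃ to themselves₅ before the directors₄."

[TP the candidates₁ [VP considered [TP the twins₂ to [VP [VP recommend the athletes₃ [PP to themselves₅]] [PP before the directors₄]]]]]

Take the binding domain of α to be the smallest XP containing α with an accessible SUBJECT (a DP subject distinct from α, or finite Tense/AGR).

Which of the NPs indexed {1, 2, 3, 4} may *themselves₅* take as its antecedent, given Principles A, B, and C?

{2, 3}

*themselves* is an anaphor, so Principle A applies: it must be bound in its binding domain.
Binding domain of *themselves₅*: the embedded TP, whose subject is the twins₂.
*the candidates₁* c-commands the anaphor but is outside its binding domain → cannot satisfy Principle A.
*the twins₂* c-commands the anaphor within its binding domain → licit binder.
*the athletes₃* c-commands the anaphor within its binding domain → licit binder.
*the directors₄* does not c-command the anaphor → cannot bind it.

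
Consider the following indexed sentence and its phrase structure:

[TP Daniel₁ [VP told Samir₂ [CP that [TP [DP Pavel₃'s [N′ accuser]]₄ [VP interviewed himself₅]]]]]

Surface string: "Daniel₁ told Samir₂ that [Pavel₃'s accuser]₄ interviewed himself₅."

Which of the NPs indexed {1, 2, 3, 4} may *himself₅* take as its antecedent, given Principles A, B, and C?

{4}

*himself* is an anaphor, so Principle A applies: it must be bound in its binding domain.
Binding domain of *himself₅*: the embedded TP, whose subject is [Pavel₃'s accuser]₄.
*Daniel₁* c-commands the anaphor but is outside its binding domain → cannot satisfy Principle A.
*Samir₂* c-commands the anaphor but is outside its binding domain → cannot satisfy Principle A.
*Pavel₃* does not c-command the anaphor → cannot bind it.
*[Pavel₃'s accuser]₄* c-commands the anaphor within its binding domain → licit binder.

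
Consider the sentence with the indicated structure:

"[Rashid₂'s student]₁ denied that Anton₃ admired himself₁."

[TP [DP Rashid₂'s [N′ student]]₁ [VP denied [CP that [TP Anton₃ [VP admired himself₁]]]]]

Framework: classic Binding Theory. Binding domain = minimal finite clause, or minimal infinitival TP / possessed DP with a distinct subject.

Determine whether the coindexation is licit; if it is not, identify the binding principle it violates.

The two coindexed NPs are *[Rashid₂'s student]₁* and *himself₁*.
*himself₁* is an anaphor. Principle A requires it to be bound within its binding domain — the embedded TP, whose subject is Anton₃.
Within that domain it is c-commanded by *Anton₃*, which does not share its index.
*[Rashid₂'s student]₁* does c-command the anaphor, but from outside its binding domain.
The anaphor is unbound in its domain → Principle A violation.

Principle A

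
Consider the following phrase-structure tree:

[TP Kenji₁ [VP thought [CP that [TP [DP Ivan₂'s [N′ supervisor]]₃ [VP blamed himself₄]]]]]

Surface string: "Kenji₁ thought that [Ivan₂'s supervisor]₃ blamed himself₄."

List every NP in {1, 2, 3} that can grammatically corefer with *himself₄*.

*himself* is an anaphor, so Principle A applies: it must be bound in its binding domain.
Binding domain of *himself₄*: the embedded TP, whose subject is [Ivan₂'s supervisor]₃.
*Kenji₁* c-commands the anaphor but is outside its binding domain → cannot satisfy Principle A.
*Ivan₂* does not c-command the anaphor → cannot bind it.
*[Ivan₂'s supervisor]₃* c-commands the anaphor within its binding domain → licit binder.

{3}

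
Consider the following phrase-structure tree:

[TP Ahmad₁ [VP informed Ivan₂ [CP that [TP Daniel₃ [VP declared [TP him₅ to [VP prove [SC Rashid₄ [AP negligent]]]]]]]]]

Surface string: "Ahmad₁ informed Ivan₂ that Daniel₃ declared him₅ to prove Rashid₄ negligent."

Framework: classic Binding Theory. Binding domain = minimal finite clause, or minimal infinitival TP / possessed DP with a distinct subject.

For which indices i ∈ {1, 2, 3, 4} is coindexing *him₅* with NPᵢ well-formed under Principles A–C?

{1, 2}

*him* is a pronoun, so Principle B applies: it must be free in its binding domain.
Binding domain of *him₅*: the embedded TP, whose subject is Daniel₃.
*Ahmad₁* c-commands the pronoun but from outside its binding domain, and is not c-commanded by it → coindexation permitted.
*Ivan₂* c-commands the pronoun but from outside its binding domain, and is not c-commanded by it → coindexation permitted.
*Daniel₃* c-commands the pronoun within its binding domain → coindexation would violate Principle B.
*Rashid₄*: the pronoun c-commands this R-expression → coindexation would violate Principle C on *Rashid₄*.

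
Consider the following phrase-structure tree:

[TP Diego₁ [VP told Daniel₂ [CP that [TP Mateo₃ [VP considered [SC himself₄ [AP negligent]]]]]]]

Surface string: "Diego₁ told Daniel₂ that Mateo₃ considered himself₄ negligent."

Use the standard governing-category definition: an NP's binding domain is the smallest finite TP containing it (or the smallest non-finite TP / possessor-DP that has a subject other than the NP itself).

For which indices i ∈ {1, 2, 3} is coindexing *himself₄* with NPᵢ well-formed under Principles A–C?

*himself* is an anaphor, so Principle A applies: it must be bound in its binding domain.
Binding domain of *himself₄*: the embedded TP, whose subject is Mateo₃.
*Diego₁* c-commands the anaphor but is outside its binding domain → cannot satisfy Principle A.
*Daniel₂* c-commands the anaphor but is outside its binding domain → cannot satisfy Principle A.
*Mateo₃* c-commands the anaphor within its binding domain → licit binder.

{3}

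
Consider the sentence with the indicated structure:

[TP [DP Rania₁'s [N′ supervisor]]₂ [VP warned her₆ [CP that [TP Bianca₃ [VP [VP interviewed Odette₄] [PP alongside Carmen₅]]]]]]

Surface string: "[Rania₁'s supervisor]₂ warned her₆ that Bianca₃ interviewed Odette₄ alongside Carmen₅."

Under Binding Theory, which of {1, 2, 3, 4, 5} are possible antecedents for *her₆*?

*her* is a pronoun, so Principle B applies: it must be free in its binding domain.
Binding domain of *her₆*: the matrix TP, whose subject is [Rania₁'s supervisor]₂.
*Rania₁* and the pronoun do not c-command one another → neither Principle B nor Principle C is at stake; coindexation permitted.
*[Rania₁'s supervisor]₂* c-commands the pronoun within its binding domain → coindexation would violate Principle B.
*Bianca₃*: the pronoun c-commands this R-expression → coindexation would violate Principle C on *Bianca₃*.
*Odette₄*: the pronoun c-commands this R-expression → coindexation would violate Principle C on *Odette₄*.
*Carmen₅*: the pronoun c-commands this R-expression → coindexation would violate Principle C on *Carmen₅*.

{1}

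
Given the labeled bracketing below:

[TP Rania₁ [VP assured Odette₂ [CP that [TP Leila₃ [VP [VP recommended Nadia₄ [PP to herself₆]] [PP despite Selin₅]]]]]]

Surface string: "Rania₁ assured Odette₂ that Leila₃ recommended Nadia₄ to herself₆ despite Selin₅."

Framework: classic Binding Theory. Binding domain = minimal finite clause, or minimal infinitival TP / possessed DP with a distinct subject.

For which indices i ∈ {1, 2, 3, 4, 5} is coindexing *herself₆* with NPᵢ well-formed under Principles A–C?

*herself* is an anaphor, so Principle A applies: it must be bound in its binding domain.
Binding domain of *herself₆*: the embedded TP, whose subject is Leila₃.
*Rania₁* c-commands the anaphor but is outside its binding domain → cannot satisfy Principle A.
*Odette₂* c-commands the anaphor but is outside its binding domain → cannot satisfy Principle A.
*Leila₃* c-commands the anaphor within its binding domain → licit binder.
*Nadia₄* c-commands the anaphor within its binding domain → licit binder.
*Selin₅* does not c-command the anaphor → cannot bind it.

{3, 4}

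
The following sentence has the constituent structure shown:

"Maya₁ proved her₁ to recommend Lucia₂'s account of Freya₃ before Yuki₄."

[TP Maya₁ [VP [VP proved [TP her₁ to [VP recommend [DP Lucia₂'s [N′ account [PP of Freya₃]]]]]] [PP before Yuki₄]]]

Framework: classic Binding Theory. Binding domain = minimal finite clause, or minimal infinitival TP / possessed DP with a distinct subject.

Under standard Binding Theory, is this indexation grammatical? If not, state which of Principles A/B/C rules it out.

The two coindexed NPs are *Maya₁* and *her₁*.
*her₁* is a pronoun. Its binding domain is the matrix TP, whose subject is Maya₁.
*Maya₁* c-commands it within that domain and carries the same index.
The pronoun is locally bound → Principle B violation.

Principle B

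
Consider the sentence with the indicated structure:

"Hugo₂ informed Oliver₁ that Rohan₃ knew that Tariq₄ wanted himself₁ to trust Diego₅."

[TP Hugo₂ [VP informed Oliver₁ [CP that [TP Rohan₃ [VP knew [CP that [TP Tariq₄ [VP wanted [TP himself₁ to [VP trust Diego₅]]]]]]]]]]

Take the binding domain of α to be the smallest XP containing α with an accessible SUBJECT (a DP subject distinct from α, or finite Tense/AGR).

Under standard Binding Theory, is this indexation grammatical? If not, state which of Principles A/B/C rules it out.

The two coindexed NPs are *Oliver₁* and *himself₁*.
*himself₁* is an anaphor. Principle A requires it to be bound within its binding domain — the embedded TP, whose subject is Tariq₄.
Within that domain it is c-commanded by *Tariq₄*, which does not share its index.
*Oliver₁* does c-command the anaphor, but from outside its binding domain.
The anaphor is unbound in its domain → Principle A violation.

Principle A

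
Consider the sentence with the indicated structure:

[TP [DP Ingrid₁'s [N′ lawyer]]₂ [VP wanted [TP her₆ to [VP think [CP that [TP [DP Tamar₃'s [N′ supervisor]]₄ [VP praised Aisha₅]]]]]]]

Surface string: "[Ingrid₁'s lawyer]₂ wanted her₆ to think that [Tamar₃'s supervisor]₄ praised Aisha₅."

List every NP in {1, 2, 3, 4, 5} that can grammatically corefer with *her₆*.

{1}

*her* is a pronoun, so Principle B applies: it must be free in its binding domain.
Binding domain of *her₆*: the matrix TP, whose subject is [Ingrid₁'s lawyer]₂.
*Ingrid₁* and the pronoun do not c-command one another → neither Principle B nor Principle C is at stake; coindexation permitted.
*[Ingrid₁'s lawyer]₂* c-commands the pronoun within its binding domain → coindexation would violate Principle B.
*Tamar₃*: the pronoun c-commands this R-expression → coindexation would violate Principle C on *Tamar₃*.
*[Tamar₃'s supervisor]₄*: the pronoun c-commands this R-expression → coindexation would violate Principle C on *[Tamar₃'s supervisor]₄*.
*Aisha₅*: the pronoun c-commands this R-expression → coindexation would violate Principle C on *Aisha₅*.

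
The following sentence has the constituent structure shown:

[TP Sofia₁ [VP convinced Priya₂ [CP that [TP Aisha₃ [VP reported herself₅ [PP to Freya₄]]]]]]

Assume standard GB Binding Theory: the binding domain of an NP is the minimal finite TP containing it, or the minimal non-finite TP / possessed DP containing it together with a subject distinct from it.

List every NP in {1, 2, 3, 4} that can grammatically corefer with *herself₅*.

{3}

*herself* is an anaphor, so Principle A applies: it must be bound in its binding domain.
Binding domain of *herself₅*: the embedded TP, whose subject is Aisha₃.
*Sofia₁* c-commands the anaphor but is outside its binding domain → cannot satisfy Principle A.
*Priya₂* c-commands the anaphor but is outside its binding domain → cannot satisfy Principle A.
*Aisha₃* c-commands the anaphor within its binding domain → licit binder.
*Freya₄* does not c-command the anaphor → cannot bind it.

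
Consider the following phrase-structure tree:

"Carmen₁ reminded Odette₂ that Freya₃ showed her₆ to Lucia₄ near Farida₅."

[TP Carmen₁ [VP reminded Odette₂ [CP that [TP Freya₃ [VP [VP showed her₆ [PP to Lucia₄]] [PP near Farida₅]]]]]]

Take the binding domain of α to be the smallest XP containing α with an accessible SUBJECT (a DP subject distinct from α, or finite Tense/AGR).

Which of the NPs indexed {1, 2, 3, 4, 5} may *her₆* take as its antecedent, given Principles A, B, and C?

*her* is a pronoun, so Principle B applies: it must be free in its binding domain.
Binding domain of *her₆*: the embedded TP, whose subject is Freya₃.
*Carmen₁* c-commands the pronoun but from outside its binding domain, and is not c-commanded by it → coindexation permitted.
*Odette₂* c-commands the pronoun but from outside its binding domain, and is not c-commanded by it → coindexation permitted.
*Freya₃* c-commands the pronoun within its binding domain → coindexation would violate Principle B.
*Lucia₄*: the pronoun c-commands this R-expression → coindexation would violate Principle C on *Lucia₄*.
*Farida₅* and the pronoun do not c-command one another → neither Principle B nor Principle C is at stake; coindexation permitted.

{1, 2, 5}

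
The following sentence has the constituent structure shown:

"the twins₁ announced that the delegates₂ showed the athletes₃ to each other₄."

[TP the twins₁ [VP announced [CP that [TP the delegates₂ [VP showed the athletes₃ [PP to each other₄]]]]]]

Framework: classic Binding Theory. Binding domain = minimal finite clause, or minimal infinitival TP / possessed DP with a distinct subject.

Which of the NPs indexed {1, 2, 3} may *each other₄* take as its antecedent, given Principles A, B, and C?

{2, 3}

*each other* is an anaphor, so Principle A applies: it must be bound in its binding domain.
Binding domain of *each other₄*: the embedded TP, whose subject is the delegates₂.
*the twins₁* c-commands the anaphor but is outside its binding domain → cannot satisfy Principle A.
*the delegates₂* c-commands the anaphor within its binding domain → licit binder.
*the athletes₃* c-commands the anaphor within its binding domain → licit binder.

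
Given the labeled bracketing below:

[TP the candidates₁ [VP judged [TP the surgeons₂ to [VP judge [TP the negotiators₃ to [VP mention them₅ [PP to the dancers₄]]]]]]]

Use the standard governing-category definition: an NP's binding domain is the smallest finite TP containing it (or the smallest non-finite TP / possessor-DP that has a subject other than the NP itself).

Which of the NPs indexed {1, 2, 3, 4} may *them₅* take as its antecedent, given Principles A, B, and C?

{1, 2}

*them* is a pronoun, so Principle B applies: it must be free in its binding domain.
Binding domain of *them₅*: the embedded TP, whose subject is the negotiators₃.
*the candidates₁* c-commands the pronoun but from outside its binding domain, and is not c-commanded by it → coindexation permitted.
*the surgeons₂* c-commands the pronoun but from outside its binding domain, and is not c-commanded by it → coindexation permitted.
*the negotiators₃* c-commands the pronoun within its binding domain → coindexation would violate Principle B.
*the dancers₄*: the pronoun c-commands this R-expression → coindexation would violate Principle C on *the dancers₄*.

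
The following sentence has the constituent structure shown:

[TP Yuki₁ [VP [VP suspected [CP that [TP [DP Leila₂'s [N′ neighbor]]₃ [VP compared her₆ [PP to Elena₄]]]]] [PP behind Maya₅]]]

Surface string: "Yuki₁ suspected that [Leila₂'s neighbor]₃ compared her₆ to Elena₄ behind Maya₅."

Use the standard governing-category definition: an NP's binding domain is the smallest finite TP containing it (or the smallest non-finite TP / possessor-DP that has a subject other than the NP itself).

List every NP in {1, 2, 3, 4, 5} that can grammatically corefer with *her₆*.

{1, 2, 5}

*her* is a pronoun, so Principle B applies: it must be free in its binding domain.
Binding domain of *her₆*: the embedded TP, whose subject is [Leila₂'s neighbor]₃.
*Yuki₁* c-commands the pronoun but from outside its binding domain, and is not c-commanded by it → coindexation permitted.
*Leila₂* and the pronoun do not c-command one another → neither Principle B nor Principle C is at stake; coindexation permitted.
*[Leila₂'s neighbor]₃* c-commands the pronoun within its binding domain → coindexation would violate Principle B.
*Elena₄*: the pronoun c-commands this R-expression → coindexation would violate Principle C on *Elena₄*.
*Maya₅* and the pronoun do not c-command one another → neither Principle B nor Principle C is at stake; coindexation permitted.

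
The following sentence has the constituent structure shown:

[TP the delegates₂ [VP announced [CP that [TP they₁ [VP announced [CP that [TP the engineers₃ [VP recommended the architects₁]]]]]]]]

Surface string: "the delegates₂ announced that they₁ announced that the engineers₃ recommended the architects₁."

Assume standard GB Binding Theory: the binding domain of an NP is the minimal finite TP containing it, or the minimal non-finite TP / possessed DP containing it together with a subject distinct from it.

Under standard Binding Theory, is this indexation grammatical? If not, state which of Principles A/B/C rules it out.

Principle C

The two coindexed NPs are *they₁* and *the architects₁*.
*the architects₁* is an R-expression. Principle C requires it to be free everywhere.
*they₁* c-commands it and carries the same index.
The R-expression is bound → Principle C violation.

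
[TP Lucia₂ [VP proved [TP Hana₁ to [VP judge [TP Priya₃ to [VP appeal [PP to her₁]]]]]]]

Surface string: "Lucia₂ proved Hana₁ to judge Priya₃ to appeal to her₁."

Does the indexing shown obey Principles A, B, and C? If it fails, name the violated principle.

The two coindexed NPs are *Hana₁* and *her₁*.
*her₁* is a pronoun; its binding domain is the embedded TP, whose subject is Priya₃. Within that domain it is c-commanded only by *Priya₃*, which carries a different index — the pronoun is free locally, so Principle B holds.
*Hana₁* is an R-expression; *her₁* does not c-command it, and no other NP shares its index, so Principle C is satisfied.
All principles are respected.

grammatical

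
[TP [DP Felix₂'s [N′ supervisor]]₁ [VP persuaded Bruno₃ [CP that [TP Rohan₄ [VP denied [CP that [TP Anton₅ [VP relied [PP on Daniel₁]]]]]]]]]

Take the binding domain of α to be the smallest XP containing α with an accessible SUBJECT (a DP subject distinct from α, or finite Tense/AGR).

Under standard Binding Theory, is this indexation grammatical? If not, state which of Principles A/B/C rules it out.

Principle C

The two coindexed NPs are *[Felix₂'s supervisor]₁* and *Daniel₁*.
*Daniel₁* is an R-expression. Principle C requires it to be free everywhere.
*[Felix₂'s supervisor]₁* c-commands it and carries the same index.
The R-expression is bound → Principle C violation.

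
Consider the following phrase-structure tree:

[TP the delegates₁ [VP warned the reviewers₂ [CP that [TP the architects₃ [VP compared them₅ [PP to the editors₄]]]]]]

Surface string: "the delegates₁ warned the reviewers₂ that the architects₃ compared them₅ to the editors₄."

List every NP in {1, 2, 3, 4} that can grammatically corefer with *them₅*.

*them* is a pronoun, so Principle B applies: it must be free in its binding domain.
Binding domain of *them₅*: the embedded TP, whose subject is the architects₃.
*the delegates₁* c-commands the pronoun but from outside its binding domain, and is not c-commanded by it → coindexation permitted.
*the reviewers₂* c-commands the pronoun but from outside its binding domain, and is not c-commanded by it → coindexation permitted.
*the architects₃* c-commands the pronoun within its binding domain → coindexation would violate Principle B.
*the editors₄*: the pronoun c-commands this R-expression → coindexation would violate Principle C on *the editors₄*.

{1, 2}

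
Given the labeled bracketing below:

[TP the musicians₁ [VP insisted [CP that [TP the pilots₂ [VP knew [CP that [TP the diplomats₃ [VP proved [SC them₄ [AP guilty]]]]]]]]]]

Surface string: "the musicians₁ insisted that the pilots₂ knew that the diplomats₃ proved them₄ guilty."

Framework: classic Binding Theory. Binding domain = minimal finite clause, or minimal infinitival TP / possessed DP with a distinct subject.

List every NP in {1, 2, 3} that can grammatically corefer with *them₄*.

{1, 2}

*them* is a pronoun, so Principle B applies: it must be free in its binding domain.
Binding domain of *them₄*: the embedded TP, whose subject is the diplomats₃.
*the musicians₁* c-commands the pronoun but from outside its binding domain, and is not c-commanded by it → coindexation permitted.
*the pilots₂* c-commands the pronoun but from outside its binding domain, and is not c-commanded by it → coindexation permitted.
*the diplomats₃* c-commands the pronoun within its binding domain → coindexation would violate Principle B.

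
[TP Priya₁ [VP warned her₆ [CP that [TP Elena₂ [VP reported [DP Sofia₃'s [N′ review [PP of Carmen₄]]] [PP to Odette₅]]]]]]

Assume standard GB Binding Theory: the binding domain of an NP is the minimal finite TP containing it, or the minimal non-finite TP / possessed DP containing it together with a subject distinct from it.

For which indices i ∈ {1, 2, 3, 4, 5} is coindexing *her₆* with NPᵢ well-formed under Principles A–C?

*her* is a pronoun, so Principle B applies: it must be free in its binding domain.
Binding domain of *her₆*: the matrix TP, whose subject is Priya₁.
*Priya₁* c-commands the pronoun within its binding domain → coindexation would violate Principle B.
*Elena₂*: the pronoun c-commands this R-expression → coindexation would violate Principle C on *Elena₂*.
*Sofia₃*: the pronoun c-commands this R-expression → coindexation would violate Principle C on *Sofia₃*.
*Carmen₄*: the pronoun c-commands this R-expression → coindexation would violate Principle C on *Carmen₄*.
*Odette₅*: the pronoun c-commands this R-expression → coindexation would violate Principle C on *Odette₅*.

none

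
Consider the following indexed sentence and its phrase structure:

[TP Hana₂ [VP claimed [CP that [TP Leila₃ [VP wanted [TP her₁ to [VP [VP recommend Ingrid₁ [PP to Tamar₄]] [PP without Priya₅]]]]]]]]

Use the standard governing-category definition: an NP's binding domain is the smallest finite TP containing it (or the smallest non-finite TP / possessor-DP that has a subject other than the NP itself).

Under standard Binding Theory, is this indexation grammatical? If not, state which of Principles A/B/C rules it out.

Principle C

The two coindexed NPs are *her₁* and *Ingrid₁*.
*Ingrid₁* is an R-expression. Principle C requires it to be free everywhere.
*her₁* c-commands it and carries the same index.
The R-expression is bound → Principle C violation.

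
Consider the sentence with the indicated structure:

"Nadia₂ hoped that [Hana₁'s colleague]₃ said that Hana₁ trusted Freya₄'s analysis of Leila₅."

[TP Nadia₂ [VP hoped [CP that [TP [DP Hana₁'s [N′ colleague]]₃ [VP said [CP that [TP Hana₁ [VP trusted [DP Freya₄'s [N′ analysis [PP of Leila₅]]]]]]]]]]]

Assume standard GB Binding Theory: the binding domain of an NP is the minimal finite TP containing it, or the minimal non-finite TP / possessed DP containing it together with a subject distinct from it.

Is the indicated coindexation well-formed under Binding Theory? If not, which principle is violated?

grammatical

The two coindexed NPs are *Hana₁* and *Hana₁*.
*Hana₁* is an R-expression; no coindexed NP c-commands it, so Principle C holds.
*Hana₁* is an R-expression; *Hana₁* does not c-command it, and no other NP shares its index, so Principle C is satisfied.
All principles are respected.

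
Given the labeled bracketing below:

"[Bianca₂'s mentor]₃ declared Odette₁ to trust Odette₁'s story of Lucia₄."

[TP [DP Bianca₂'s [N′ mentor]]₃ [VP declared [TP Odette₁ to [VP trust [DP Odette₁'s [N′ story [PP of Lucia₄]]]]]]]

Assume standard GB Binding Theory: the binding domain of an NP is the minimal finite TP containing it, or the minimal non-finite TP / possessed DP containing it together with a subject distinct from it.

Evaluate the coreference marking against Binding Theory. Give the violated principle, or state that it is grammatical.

Principle C

The two coindexed NPs are *Odette₁* (the higher occurrence) and *Odette₁* (the lower occurrence).
*Odette₁* (the lower occurrence) is an R-expression. Principle C requires it to be free everywhere.
*Odette₁* (the higher occurrence) c-commands it and carries the same index.
The R-expression is bound → Principle C violation.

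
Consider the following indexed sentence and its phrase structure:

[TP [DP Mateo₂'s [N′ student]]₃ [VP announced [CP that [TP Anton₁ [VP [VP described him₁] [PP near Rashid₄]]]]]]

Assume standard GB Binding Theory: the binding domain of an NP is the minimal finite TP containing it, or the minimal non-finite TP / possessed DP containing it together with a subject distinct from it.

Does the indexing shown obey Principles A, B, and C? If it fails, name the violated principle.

Principle B

The two coindexed NPs are *Anton₁* and *him₁*.
*him₁* is a pronoun. Its binding domain is the embedded TP, whose subject is Anton₁.
*Anton₁* c-commands it within that domain and carries the same index.
The pronoun is locally bound → Principle B violation.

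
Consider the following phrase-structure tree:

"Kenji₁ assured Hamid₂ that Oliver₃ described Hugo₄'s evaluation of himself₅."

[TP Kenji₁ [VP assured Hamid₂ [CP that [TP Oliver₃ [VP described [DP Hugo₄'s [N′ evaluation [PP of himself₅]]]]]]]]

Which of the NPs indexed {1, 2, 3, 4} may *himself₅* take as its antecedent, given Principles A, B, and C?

{4}

*himself* is an anaphor, so Principle A applies: it must be bound in its binding domain.
Binding domain of *himself₅*: the possessed DP, whose subject is Hugo₄.
*Kenji₁* c-commands the anaphor but is outside its binding domain → cannot satisfy Principle A.
*Hamid₂* c-commands the anaphor but is outside its binding domain → cannot satisfy Principle A.
*Oliver₃* c-commands the anaphor but is outside its binding domain → cannot satisfy Principle A.
*Hugo₄* c-commands the anaphor within its binding domain → licit binder.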